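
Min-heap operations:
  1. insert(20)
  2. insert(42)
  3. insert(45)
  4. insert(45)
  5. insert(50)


insert(20) -> [20]
insert(42) -> [20, 42]
insert(45) -> [20, 42, 45]
insert(45) -> [20, 42, 45, 45]
insert(50) -> [20, 42, 45, 45, 50]

Final heap: [20, 42, 45, 45, 50]


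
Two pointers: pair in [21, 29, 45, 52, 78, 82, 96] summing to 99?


lo=0(21)+hi=6(96)=117
lo=0(21)+hi=5(82)=103
lo=0(21)+hi=4(78)=99

Yes: 21+78=99


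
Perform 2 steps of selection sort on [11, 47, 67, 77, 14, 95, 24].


Initial: [11, 47, 67, 77, 14, 95, 24]
Step 1: min=11 at 0
  Swap: [11, 47, 67, 77, 14, 95, 24]
Step 2: min=14 at 4
  Swap: [11, 14, 67, 77, 47, 95, 24]

After 2 steps: [11, 14, 67, 77, 47, 95, 24]


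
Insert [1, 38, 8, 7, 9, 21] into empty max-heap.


Insert 1: [1]
Insert 38: [38, 1]
Insert 8: [38, 1, 8]
Insert 7: [38, 7, 8, 1]
Insert 9: [38, 9, 8, 1, 7]
Insert 21: [38, 9, 21, 1, 7, 8]

Final heap: [38, 9, 21, 1, 7, 8]


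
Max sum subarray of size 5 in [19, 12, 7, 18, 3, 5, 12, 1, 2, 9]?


[0:5]: 59
[1:6]: 45
[2:7]: 45
[3:8]: 39
[4:9]: 23
[5:10]: 29

Max: 59 at [0:5]


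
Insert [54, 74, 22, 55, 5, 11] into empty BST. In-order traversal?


Insert 54: root
Insert 74: R from 54
Insert 22: L from 54
Insert 55: R from 54 -> L from 74
Insert 5: L from 54 -> L from 22
Insert 11: L from 54 -> L from 22 -> R from 5

In-order: [5, 11, 22, 54, 55, 74]


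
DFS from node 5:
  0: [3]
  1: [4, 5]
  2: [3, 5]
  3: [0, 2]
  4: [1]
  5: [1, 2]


Visit 5, push [2, 1]
Visit 1, push [4]
Visit 4, push []
Visit 2, push [3]
Visit 3, push [0]
Visit 0, push []

DFS order: [5, 1, 4, 2, 3, 0]


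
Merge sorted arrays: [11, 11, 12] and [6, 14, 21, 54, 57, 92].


Take 6 from B
Take 11 from A
Take 11 from A
Take 12 from A

Merged: [6, 11, 11, 12, 14, 21, 54, 57, 92]


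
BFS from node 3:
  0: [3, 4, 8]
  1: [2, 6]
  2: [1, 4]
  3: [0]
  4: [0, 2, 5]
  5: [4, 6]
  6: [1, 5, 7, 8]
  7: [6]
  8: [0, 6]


Visit 3, enqueue [0]
Visit 0, enqueue [4, 8]
Visit 4, enqueue [2, 5]
Visit 8, enqueue [6]
Visit 2, enqueue [1]
Visit 5, enqueue []
Visit 6, enqueue [7]
Visit 1, enqueue []
Visit 7, enqueue []

BFS order: [3, 0, 4, 8, 2, 5, 6, 1, 7]


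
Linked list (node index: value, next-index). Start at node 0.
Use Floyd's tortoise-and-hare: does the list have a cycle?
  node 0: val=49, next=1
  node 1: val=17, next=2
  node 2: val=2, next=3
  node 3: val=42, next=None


Floyd's tortoise (slow, +1) and hare (fast, +2):
  init: slow=0, fast=0
  step 1: slow=1, fast=2
  step 2: fast 2->3->None, no cycle

Cycle: no


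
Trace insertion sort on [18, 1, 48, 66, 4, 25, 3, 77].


Initial: [18, 1, 48, 66, 4, 25, 3, 77]
Insert 1: [1, 18, 48, 66, 4, 25, 3, 77]
Insert 48: [1, 18, 48, 66, 4, 25, 3, 77]
Insert 66: [1, 18, 48, 66, 4, 25, 3, 77]
Insert 4: [1, 4, 18, 48, 66, 25, 3, 77]
Insert 25: [1, 4, 18, 25, 48, 66, 3, 77]
Insert 3: [1, 3, 4, 18, 25, 48, 66, 77]
Insert 77: [1, 3, 4, 18, 25, 48, 66, 77]

Sorted: [1, 3, 4, 18, 25, 48, 66, 77]


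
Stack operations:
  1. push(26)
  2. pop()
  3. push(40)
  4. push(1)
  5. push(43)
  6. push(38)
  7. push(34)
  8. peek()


push(26) -> [26]
pop()->26, []
push(40) -> [40]
push(1) -> [40, 1]
push(43) -> [40, 1, 43]
push(38) -> [40, 1, 43, 38]
push(34) -> [40, 1, 43, 38, 34]
peek()->34

Final stack: [40, 1, 43, 38, 34]


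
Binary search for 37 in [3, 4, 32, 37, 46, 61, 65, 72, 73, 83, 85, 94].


Step 1: lo=0, hi=11, mid=5, val=61
Step 2: lo=0, hi=4, mid=2, val=32
Step 3: lo=3, hi=4, mid=3, val=37

Found at index 3


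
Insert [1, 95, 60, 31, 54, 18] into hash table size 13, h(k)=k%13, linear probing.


Insert 1: h=1 -> slot 1
Insert 95: h=4 -> slot 4
Insert 60: h=8 -> slot 8
Insert 31: h=5 -> slot 5
Insert 54: h=2 -> slot 2
Insert 18: h=5, 1 probes -> slot 6

Table: [None, 1, 54, None, 95, 31, 18, None, 60, None, None, None, None]


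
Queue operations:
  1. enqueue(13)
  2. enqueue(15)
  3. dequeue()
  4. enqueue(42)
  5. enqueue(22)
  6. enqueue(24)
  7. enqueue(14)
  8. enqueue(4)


enqueue(13) -> [13]
enqueue(15) -> [13, 15]
dequeue()->13, [15]
enqueue(42) -> [15, 42]
enqueue(22) -> [15, 42, 22]
enqueue(24) -> [15, 42, 22, 24]
enqueue(14) -> [15, 42, 22, 24, 14]
enqueue(4) -> [15, 42, 22, 24, 14, 4]

Final queue: [15, 42, 22, 24, 14, 4]


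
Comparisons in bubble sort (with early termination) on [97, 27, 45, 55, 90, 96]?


Algorithm: bubble sort (with early termination)
Input: [97, 27, 45, 55, 90, 96]
Sorted: [27, 45, 55, 90, 96, 97]

9


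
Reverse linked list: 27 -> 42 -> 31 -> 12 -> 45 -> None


Step 1: curr=27, set curr.next=prev(None) | reversed so far: 27
Step 2: curr=42, set curr.next=prev(27) | reversed so far: 42 -> 27
Step 3: curr=31, set curr.next=prev(42) | reversed so far: 31 -> 42 -> 27
Step 4: curr=12, set curr.next=prev(31) | reversed so far: 12 -> 31 -> 42 -> 27
Step 5: curr=45, set curr.next=prev(12) | reversed so far: 45 -> 12 -> 31 -> 42 -> 27

45 -> 12 -> 31 -> 42 -> 27 -> None


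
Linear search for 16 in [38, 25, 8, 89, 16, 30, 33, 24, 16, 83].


i=0: 38!=16
i=1: 25!=16
i=2: 8!=16
i=3: 89!=16
i=4: 16==16 found!

Found at 4, 5 comps


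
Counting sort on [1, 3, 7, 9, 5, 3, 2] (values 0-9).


Input: [1, 3, 7, 9, 5, 3, 2]
Counts: [0, 1, 1, 2, 0, 1, 0, 1, 0, 1]

Sorted: [1, 2, 3, 3, 5, 7, 9]


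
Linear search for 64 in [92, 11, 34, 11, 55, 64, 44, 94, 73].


i=0: 92!=64
i=1: 11!=64
i=2: 34!=64
i=3: 11!=64
i=4: 55!=64
i=5: 64==64 found!

Found at 5, 6 comps


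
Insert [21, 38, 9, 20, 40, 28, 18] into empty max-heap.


Insert 21: [21]
Insert 38: [38, 21]
Insert 9: [38, 21, 9]
Insert 20: [38, 21, 9, 20]
Insert 40: [40, 38, 9, 20, 21]
Insert 28: [40, 38, 28, 20, 21, 9]
Insert 18: [40, 38, 28, 20, 21, 9, 18]

Final heap: [40, 38, 28, 20, 21, 9, 18]


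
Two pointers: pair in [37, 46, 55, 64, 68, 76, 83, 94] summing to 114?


lo=0(37)+hi=7(94)=131
lo=0(37)+hi=6(83)=120
lo=0(37)+hi=5(76)=113
lo=1(46)+hi=5(76)=122
lo=1(46)+hi=4(68)=114

Yes: 46+68=114


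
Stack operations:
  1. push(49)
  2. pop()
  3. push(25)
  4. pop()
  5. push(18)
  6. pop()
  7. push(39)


push(49) -> [49]
pop()->49, []
push(25) -> [25]
pop()->25, []
push(18) -> [18]
pop()->18, []
push(39) -> [39]

Final stack: [39]


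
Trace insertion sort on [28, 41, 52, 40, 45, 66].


Initial: [28, 41, 52, 40, 45, 66]
Insert 41: [28, 41, 52, 40, 45, 66]
Insert 52: [28, 41, 52, 40, 45, 66]
Insert 40: [28, 40, 41, 52, 45, 66]
Insert 45: [28, 40, 41, 45, 52, 66]
Insert 66: [28, 40, 41, 45, 52, 66]

Sorted: [28, 40, 41, 45, 52, 66]


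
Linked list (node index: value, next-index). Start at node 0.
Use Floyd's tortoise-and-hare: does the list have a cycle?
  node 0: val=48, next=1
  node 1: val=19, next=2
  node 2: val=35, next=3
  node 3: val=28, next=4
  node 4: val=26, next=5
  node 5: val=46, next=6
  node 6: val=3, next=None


Floyd's tortoise (slow, +1) and hare (fast, +2):
  init: slow=0, fast=0
  step 1: slow=1, fast=2
  step 2: slow=2, fast=4
  step 3: slow=3, fast=6
  step 4: fast -> None, no cycle

Cycle: no


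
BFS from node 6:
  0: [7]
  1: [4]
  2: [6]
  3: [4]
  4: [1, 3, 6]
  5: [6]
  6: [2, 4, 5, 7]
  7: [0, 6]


Visit 6, enqueue [2, 4, 5, 7]
Visit 2, enqueue []
Visit 4, enqueue [1, 3]
Visit 5, enqueue []
Visit 7, enqueue [0]
Visit 1, enqueue []
Visit 3, enqueue []
Visit 0, enqueue []

BFS order: [6, 2, 4, 5, 7, 1, 3, 0]


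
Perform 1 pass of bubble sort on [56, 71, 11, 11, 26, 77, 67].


Initial: [56, 71, 11, 11, 26, 77, 67]
Pass 1: [56, 11, 11, 26, 71, 67, 77] (4 swaps)

After 1 pass: [56, 11, 11, 26, 71, 67, 77]


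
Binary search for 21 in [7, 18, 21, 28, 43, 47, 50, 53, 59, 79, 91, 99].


Step 1: lo=0, hi=11, mid=5, val=47
Step 2: lo=0, hi=4, mid=2, val=21

Found at index 2


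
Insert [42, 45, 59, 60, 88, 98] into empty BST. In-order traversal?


Insert 42: root
Insert 45: R from 42
Insert 59: R from 42 -> R from 45
Insert 60: R from 42 -> R from 45 -> R from 59
Insert 88: R from 42 -> R from 45 -> R from 59 -> R from 60
Insert 98: R from 42 -> R from 45 -> R from 59 -> R from 60 -> R from 88

In-order: [42, 45, 59, 60, 88, 98]


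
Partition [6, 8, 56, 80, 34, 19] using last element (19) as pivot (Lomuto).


Pivot: 19
  6 <= 19: advance i (no swap)
  8 <= 19: advance i (no swap)
Place pivot at 2: [6, 8, 19, 80, 34, 56]

Partitioned: [6, 8, 19, 80, 34, 56]


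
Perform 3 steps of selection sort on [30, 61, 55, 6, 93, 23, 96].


Initial: [30, 61, 55, 6, 93, 23, 96]
Step 1: min=6 at 3
  Swap: [6, 61, 55, 30, 93, 23, 96]
Step 2: min=23 at 5
  Swap: [6, 23, 55, 30, 93, 61, 96]
Step 3: min=30 at 3
  Swap: [6, 23, 30, 55, 93, 61, 96]

After 3 steps: [6, 23, 30, 55, 93, 61, 96]


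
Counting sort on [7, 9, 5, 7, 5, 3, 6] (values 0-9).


Input: [7, 9, 5, 7, 5, 3, 6]
Counts: [0, 0, 0, 1, 0, 2, 1, 2, 0, 1]

Sorted: [3, 5, 5, 6, 7, 7, 9]


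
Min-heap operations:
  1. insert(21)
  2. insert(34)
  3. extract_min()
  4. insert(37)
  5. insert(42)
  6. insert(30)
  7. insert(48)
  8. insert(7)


insert(21) -> [21]
insert(34) -> [21, 34]
extract_min()->21, [34]
insert(37) -> [34, 37]
insert(42) -> [34, 37, 42]
insert(30) -> [30, 34, 42, 37]
insert(48) -> [30, 34, 42, 37, 48]
insert(7) -> [7, 34, 30, 37, 48, 42]

Final heap: [7, 34, 30, 37, 48, 42]


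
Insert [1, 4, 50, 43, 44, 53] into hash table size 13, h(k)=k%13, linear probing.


Insert 1: h=1 -> slot 1
Insert 4: h=4 -> slot 4
Insert 50: h=11 -> slot 11
Insert 43: h=4, 1 probes -> slot 5
Insert 44: h=5, 1 probes -> slot 6
Insert 53: h=1, 1 probes -> slot 2

Table: [None, 1, 53, None, 4, 43, 44, None, None, None, None, 50, None]


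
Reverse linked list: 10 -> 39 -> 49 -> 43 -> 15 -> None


Step 1: curr=10, set curr.next=prev(None) | reversed so far: 10
Step 2: curr=39, set curr.next=prev(10) | reversed so far: 39 -> 10
Step 3: curr=49, set curr.next=prev(39) | reversed so far: 49 -> 39 -> 10
Step 4: curr=43, set curr.next=prev(49) | reversed so far: 43 -> 49 -> 39 -> 10
Step 5: curr=15, set curr.next=prev(43) | reversed so far: 15 -> 43 -> 49 -> 39 -> 10

15 -> 43 -> 49 -> 39 -> 10 -> None


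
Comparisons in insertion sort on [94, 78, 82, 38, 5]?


Algorithm: insertion sort
Input: [94, 78, 82, 38, 5]
Sorted: [5, 38, 78, 82, 94]

10


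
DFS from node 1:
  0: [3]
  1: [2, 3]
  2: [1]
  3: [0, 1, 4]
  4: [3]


Visit 1, push [3, 2]
Visit 2, push []
Visit 3, push [4, 0]
Visit 0, push []
Visit 4, push []

DFS order: [1, 2, 3, 0, 4]


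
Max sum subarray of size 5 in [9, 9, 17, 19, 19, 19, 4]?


[0:5]: 73
[1:6]: 83
[2:7]: 78

Max: 83 at [1:6]


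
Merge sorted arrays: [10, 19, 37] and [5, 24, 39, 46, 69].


Take 5 from B
Take 10 from A
Take 19 from A
Take 24 from B
Take 37 from A

Merged: [5, 10, 19, 24, 37, 39, 46, 69]


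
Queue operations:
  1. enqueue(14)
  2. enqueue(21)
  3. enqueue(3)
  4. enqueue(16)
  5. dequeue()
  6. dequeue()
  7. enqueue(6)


enqueue(14) -> [14]
enqueue(21) -> [14, 21]
enqueue(3) -> [14, 21, 3]
enqueue(16) -> [14, 21, 3, 16]
dequeue()->14, [21, 3, 16]
dequeue()->21, [3, 16]
enqueue(6) -> [3, 16, 6]

Final queue: [3, 16, 6]


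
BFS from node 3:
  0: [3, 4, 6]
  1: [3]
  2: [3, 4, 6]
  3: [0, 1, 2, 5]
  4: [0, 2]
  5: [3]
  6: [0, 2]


Visit 3, enqueue [0, 1, 2, 5]
Visit 0, enqueue [4, 6]
Visit 1, enqueue []
Visit 2, enqueue []
Visit 5, enqueue []
Visit 4, enqueue []
Visit 6, enqueue []

BFS order: [3, 0, 1, 2, 5, 4, 6]


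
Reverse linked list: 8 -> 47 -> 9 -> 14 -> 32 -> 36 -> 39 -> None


Step 1: curr=8, set curr.next=prev(None) | reversed so far: 8
Step 2: curr=47, set curr.next=prev(8) | reversed so far: 47 -> 8
Step 3: curr=9, set curr.next=prev(47) | reversed so far: 9 -> 47 -> 8
Step 4: curr=14, set curr.next=prev(9) | reversed so far: 14 -> 9 -> 47 -> 8
Step 5: curr=32, set curr.next=prev(14) | reversed so far: 32 -> 14 -> 9 -> 47 -> 8
Step 6: curr=36, set curr.next=prev(32) | reversed so far: 36 -> 32 -> 14 -> 9 -> 47 -> 8
Step 7: curr=39, set curr.next=prev(36) | reversed so far: 39 -> 36 -> 32 -> 14 -> 9 -> 47 -> 8

39 -> 36 -> 32 -> 14 -> 9 -> 47 -> 8 -> None


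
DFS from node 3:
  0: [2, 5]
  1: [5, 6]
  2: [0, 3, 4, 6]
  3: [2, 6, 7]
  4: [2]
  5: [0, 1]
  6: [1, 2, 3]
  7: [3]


Visit 3, push [7, 6, 2]
Visit 2, push [6, 4, 0]
Visit 0, push [5]
Visit 5, push [1]
Visit 1, push [6]
Visit 6, push []
Visit 4, push []
Visit 7, push []

DFS order: [3, 2, 0, 5, 1, 6, 4, 7]


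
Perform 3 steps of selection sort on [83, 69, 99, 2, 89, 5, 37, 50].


Initial: [83, 69, 99, 2, 89, 5, 37, 50]
Step 1: min=2 at 3
  Swap: [2, 69, 99, 83, 89, 5, 37, 50]
Step 2: min=5 at 5
  Swap: [2, 5, 99, 83, 89, 69, 37, 50]
Step 3: min=37 at 6
  Swap: [2, 5, 37, 83, 89, 69, 99, 50]

After 3 steps: [2, 5, 37, 83, 89, 69, 99, 50]


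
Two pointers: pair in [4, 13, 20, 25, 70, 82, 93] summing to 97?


lo=0(4)+hi=6(93)=97

Yes: 4+93=97


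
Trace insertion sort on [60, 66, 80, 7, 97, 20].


Initial: [60, 66, 80, 7, 97, 20]
Insert 66: [60, 66, 80, 7, 97, 20]
Insert 80: [60, 66, 80, 7, 97, 20]
Insert 7: [7, 60, 66, 80, 97, 20]
Insert 97: [7, 60, 66, 80, 97, 20]
Insert 20: [7, 20, 60, 66, 80, 97]

Sorted: [7, 20, 60, 66, 80, 97]


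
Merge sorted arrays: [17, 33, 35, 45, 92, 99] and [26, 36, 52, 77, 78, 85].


Take 17 from A
Take 26 from B
Take 33 from A
Take 35 from A
Take 36 from B
Take 45 from A
Take 52 from B
Take 77 from B
Take 78 from B
Take 85 from B

Merged: [17, 26, 33, 35, 36, 45, 52, 77, 78, 85, 92, 99]


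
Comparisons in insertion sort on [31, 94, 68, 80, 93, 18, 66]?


Algorithm: insertion sort
Input: [31, 94, 68, 80, 93, 18, 66]
Sorted: [18, 31, 66, 68, 80, 93, 94]

17


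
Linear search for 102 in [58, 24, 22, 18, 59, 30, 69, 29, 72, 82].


i=0: 58!=102
i=1: 24!=102
i=2: 22!=102
i=3: 18!=102
i=4: 59!=102
i=5: 30!=102
i=6: 69!=102
i=7: 29!=102
i=8: 72!=102
i=9: 82!=102

Not found, 10 comps


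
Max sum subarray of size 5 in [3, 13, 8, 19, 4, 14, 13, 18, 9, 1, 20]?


[0:5]: 47
[1:6]: 58
[2:7]: 58
[3:8]: 68
[4:9]: 58
[5:10]: 55
[6:11]: 61

Max: 68 at [3:8]


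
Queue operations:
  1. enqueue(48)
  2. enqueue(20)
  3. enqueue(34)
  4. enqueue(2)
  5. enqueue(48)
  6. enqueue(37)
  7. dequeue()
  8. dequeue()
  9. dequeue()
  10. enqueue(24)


enqueue(48) -> [48]
enqueue(20) -> [48, 20]
enqueue(34) -> [48, 20, 34]
enqueue(2) -> [48, 20, 34, 2]
enqueue(48) -> [48, 20, 34, 2, 48]
enqueue(37) -> [48, 20, 34, 2, 48, 37]
dequeue()->48, [20, 34, 2, 48, 37]
dequeue()->20, [34, 2, 48, 37]
dequeue()->34, [2, 48, 37]
enqueue(24) -> [2, 48, 37, 24]

Final queue: [2, 48, 37, 24]


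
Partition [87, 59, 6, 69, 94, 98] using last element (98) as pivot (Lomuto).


Pivot: 98
  87 <= 98: advance i (no swap)
  59 <= 98: advance i (no swap)
  6 <= 98: advance i (no swap)
  69 <= 98: advance i (no swap)
  94 <= 98: advance i (no swap)
Place pivot at 5: [87, 59, 6, 69, 94, 98]

Partitioned: [87, 59, 6, 69, 94, 98]


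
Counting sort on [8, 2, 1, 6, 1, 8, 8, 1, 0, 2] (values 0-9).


Input: [8, 2, 1, 6, 1, 8, 8, 1, 0, 2]
Counts: [1, 3, 2, 0, 0, 0, 1, 0, 3, 0]

Sorted: [0, 1, 1, 1, 2, 2, 6, 8, 8, 8]


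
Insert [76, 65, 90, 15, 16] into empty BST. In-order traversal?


Insert 76: root
Insert 65: L from 76
Insert 90: R from 76
Insert 15: L from 76 -> L from 65
Insert 16: L from 76 -> L from 65 -> R from 15

In-order: [15, 16, 65, 76, 90]


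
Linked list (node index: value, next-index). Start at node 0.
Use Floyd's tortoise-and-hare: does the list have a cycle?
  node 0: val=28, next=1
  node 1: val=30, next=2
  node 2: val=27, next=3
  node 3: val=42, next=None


Floyd's tortoise (slow, +1) and hare (fast, +2):
  init: slow=0, fast=0
  step 1: slow=1, fast=2
  step 2: fast 2->3->None, no cycle

Cycle: no


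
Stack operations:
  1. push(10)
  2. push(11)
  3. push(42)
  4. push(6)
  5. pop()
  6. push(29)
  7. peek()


push(10) -> [10]
push(11) -> [10, 11]
push(42) -> [10, 11, 42]
push(6) -> [10, 11, 42, 6]
pop()->6, [10, 11, 42]
push(29) -> [10, 11, 42, 29]
peek()->29

Final stack: [10, 11, 42, 29]


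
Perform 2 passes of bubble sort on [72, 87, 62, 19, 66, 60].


Initial: [72, 87, 62, 19, 66, 60]
Pass 1: [72, 62, 19, 66, 60, 87] (4 swaps)
Pass 2: [62, 19, 66, 60, 72, 87] (4 swaps)

After 2 passes: [62, 19, 66, 60, 72, 87]


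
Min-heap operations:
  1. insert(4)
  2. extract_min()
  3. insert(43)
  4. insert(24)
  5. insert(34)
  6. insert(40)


insert(4) -> [4]
extract_min()->4, []
insert(43) -> [43]
insert(24) -> [24, 43]
insert(34) -> [24, 43, 34]
insert(40) -> [24, 40, 34, 43]

Final heap: [24, 40, 34, 43]


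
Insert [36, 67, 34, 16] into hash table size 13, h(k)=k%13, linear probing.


Insert 36: h=10 -> slot 10
Insert 67: h=2 -> slot 2
Insert 34: h=8 -> slot 8
Insert 16: h=3 -> slot 3

Table: [None, None, 67, 16, None, None, None, None, 34, None, 36, None, None]


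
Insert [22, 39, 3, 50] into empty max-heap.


Insert 22: [22]
Insert 39: [39, 22]
Insert 3: [39, 22, 3]
Insert 50: [50, 39, 3, 22]

Final heap: [50, 39, 3, 22]


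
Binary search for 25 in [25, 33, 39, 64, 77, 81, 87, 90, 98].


Step 1: lo=0, hi=8, mid=4, val=77
Step 2: lo=0, hi=3, mid=1, val=33
Step 3: lo=0, hi=0, mid=0, val=25

Found at index 0


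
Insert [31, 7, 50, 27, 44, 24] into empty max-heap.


Insert 31: [31]
Insert 7: [31, 7]
Insert 50: [50, 7, 31]
Insert 27: [50, 27, 31, 7]
Insert 44: [50, 44, 31, 7, 27]
Insert 24: [50, 44, 31, 7, 27, 24]

Final heap: [50, 44, 31, 7, 27, 24]


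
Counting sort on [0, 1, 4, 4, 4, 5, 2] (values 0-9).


Input: [0, 1, 4, 4, 4, 5, 2]
Counts: [1, 1, 1, 0, 3, 1, 0, 0, 0, 0]

Sorted: [0, 1, 2, 4, 4, 4, 5]


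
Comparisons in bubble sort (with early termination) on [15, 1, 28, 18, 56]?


Algorithm: bubble sort (with early termination)
Input: [15, 1, 28, 18, 56]
Sorted: [1, 15, 18, 28, 56]

7


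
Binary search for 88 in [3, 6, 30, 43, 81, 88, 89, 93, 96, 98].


Step 1: lo=0, hi=9, mid=4, val=81
Step 2: lo=5, hi=9, mid=7, val=93
Step 3: lo=5, hi=6, mid=5, val=88

Found at index 5


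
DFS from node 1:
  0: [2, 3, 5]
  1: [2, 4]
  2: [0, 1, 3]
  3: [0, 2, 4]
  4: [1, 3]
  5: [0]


Visit 1, push [4, 2]
Visit 2, push [3, 0]
Visit 0, push [5, 3]
Visit 3, push [4]
Visit 4, push []
Visit 5, push []

DFS order: [1, 2, 0, 3, 4, 5]


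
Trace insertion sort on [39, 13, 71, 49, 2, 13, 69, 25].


Initial: [39, 13, 71, 49, 2, 13, 69, 25]
Insert 13: [13, 39, 71, 49, 2, 13, 69, 25]
Insert 71: [13, 39, 71, 49, 2, 13, 69, 25]
Insert 49: [13, 39, 49, 71, 2, 13, 69, 25]
Insert 2: [2, 13, 39, 49, 71, 13, 69, 25]
Insert 13: [2, 13, 13, 39, 49, 71, 69, 25]
Insert 69: [2, 13, 13, 39, 49, 69, 71, 25]
Insert 25: [2, 13, 13, 25, 39, 49, 69, 71]

Sorted: [2, 13, 13, 25, 39, 49, 69, 71]


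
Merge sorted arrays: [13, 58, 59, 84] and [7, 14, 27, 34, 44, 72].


Take 7 from B
Take 13 from A
Take 14 from B
Take 27 from B
Take 34 from B
Take 44 from B
Take 58 from A
Take 59 from A
Take 72 from B

Merged: [7, 13, 14, 27, 34, 44, 58, 59, 72, 84]


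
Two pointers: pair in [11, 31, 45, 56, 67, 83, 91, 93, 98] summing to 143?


lo=0(11)+hi=8(98)=109
lo=1(31)+hi=8(98)=129
lo=2(45)+hi=8(98)=143

Yes: 45+98=143


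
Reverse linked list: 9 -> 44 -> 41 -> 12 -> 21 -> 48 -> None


Step 1: curr=9, set curr.next=prev(None) | reversed so far: 9
Step 2: curr=44, set curr.next=prev(9) | reversed so far: 44 -> 9
Step 3: curr=41, set curr.next=prev(44) | reversed so far: 41 -> 44 -> 9
Step 4: curr=12, set curr.next=prev(41) | reversed so far: 12 -> 41 -> 44 -> 9
Step 5: curr=21, set curr.next=prev(12) | reversed so far: 21 -> 12 -> 41 -> 44 -> 9
Step 6: curr=48, set curr.next=prev(21) | reversed so far: 48 -> 21 -> 12 -> 41 -> 44 -> 9

48 -> 21 -> 12 -> 41 -> 44 -> 9 -> None


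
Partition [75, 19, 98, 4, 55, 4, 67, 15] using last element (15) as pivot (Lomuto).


Pivot: 15
  4 <= 15: swap -> [4, 19, 98, 75, 55, 4, 67, 15]
  4 <= 15: swap -> [4, 4, 98, 75, 55, 19, 67, 15]
Place pivot at 2: [4, 4, 15, 75, 55, 19, 67, 98]

Partitioned: [4, 4, 15, 75, 55, 19, 67, 98]


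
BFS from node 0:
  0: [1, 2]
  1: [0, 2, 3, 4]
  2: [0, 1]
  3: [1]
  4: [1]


Visit 0, enqueue [1, 2]
Visit 1, enqueue [3, 4]
Visit 2, enqueue []
Visit 3, enqueue []
Visit 4, enqueue []

BFS order: [0, 1, 2, 3, 4]


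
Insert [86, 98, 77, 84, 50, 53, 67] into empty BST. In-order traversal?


Insert 86: root
Insert 98: R from 86
Insert 77: L from 86
Insert 84: L from 86 -> R from 77
Insert 50: L from 86 -> L from 77
Insert 53: L from 86 -> L from 77 -> R from 50
Insert 67: L from 86 -> L from 77 -> R from 50 -> R from 53

In-order: [50, 53, 67, 77, 84, 86, 98]


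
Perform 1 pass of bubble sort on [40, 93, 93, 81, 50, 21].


Initial: [40, 93, 93, 81, 50, 21]
Pass 1: [40, 93, 81, 50, 21, 93] (3 swaps)

After 1 pass: [40, 93, 81, 50, 21, 93]


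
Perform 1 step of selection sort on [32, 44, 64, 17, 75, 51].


Initial: [32, 44, 64, 17, 75, 51]
Step 1: min=17 at 3
  Swap: [17, 44, 64, 32, 75, 51]

After 1 step: [17, 44, 64, 32, 75, 51]


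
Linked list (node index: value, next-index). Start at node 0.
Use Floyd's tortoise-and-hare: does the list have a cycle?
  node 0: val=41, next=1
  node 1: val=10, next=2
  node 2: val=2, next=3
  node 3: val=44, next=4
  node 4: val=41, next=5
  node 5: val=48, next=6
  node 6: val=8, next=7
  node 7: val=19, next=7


Floyd's tortoise (slow, +1) and hare (fast, +2):
  init: slow=0, fast=0
  step 1: slow=1, fast=2
  step 2: slow=2, fast=4
  step 3: slow=3, fast=6
  step 4: slow=4, fast=7
  step 5: slow=5, fast=7
  step 6: slow=6, fast=7
  step 7: slow=7, fast=7
  slow == fast at node 7: cycle detected

Cycle: yes


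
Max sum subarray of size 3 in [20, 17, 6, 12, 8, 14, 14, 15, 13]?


[0:3]: 43
[1:4]: 35
[2:5]: 26
[3:6]: 34
[4:7]: 36
[5:8]: 43
[6:9]: 42

Max: 43 at [0:3]


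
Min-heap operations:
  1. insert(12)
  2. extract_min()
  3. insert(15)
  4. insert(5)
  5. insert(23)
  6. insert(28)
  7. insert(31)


insert(12) -> [12]
extract_min()->12, []
insert(15) -> [15]
insert(5) -> [5, 15]
insert(23) -> [5, 15, 23]
insert(28) -> [5, 15, 23, 28]
insert(31) -> [5, 15, 23, 28, 31]

Final heap: [5, 15, 23, 28, 31]


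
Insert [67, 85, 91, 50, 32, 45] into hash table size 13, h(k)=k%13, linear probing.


Insert 67: h=2 -> slot 2
Insert 85: h=7 -> slot 7
Insert 91: h=0 -> slot 0
Insert 50: h=11 -> slot 11
Insert 32: h=6 -> slot 6
Insert 45: h=6, 2 probes -> slot 8

Table: [91, None, 67, None, None, None, 32, 85, 45, None, None, 50, None]


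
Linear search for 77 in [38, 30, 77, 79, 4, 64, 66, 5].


i=0: 38!=77
i=1: 30!=77
i=2: 77==77 found!

Found at 2, 3 comps


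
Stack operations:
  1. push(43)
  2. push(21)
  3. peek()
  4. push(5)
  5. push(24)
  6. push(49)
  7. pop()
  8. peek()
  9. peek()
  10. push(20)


push(43) -> [43]
push(21) -> [43, 21]
peek()->21
push(5) -> [43, 21, 5]
push(24) -> [43, 21, 5, 24]
push(49) -> [43, 21, 5, 24, 49]
pop()->49, [43, 21, 5, 24]
peek()->24
peek()->24
push(20) -> [43, 21, 5, 24, 20]

Final stack: [43, 21, 5, 24, 20]


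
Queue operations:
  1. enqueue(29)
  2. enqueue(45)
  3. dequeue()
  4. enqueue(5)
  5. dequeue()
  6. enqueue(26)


enqueue(29) -> [29]
enqueue(45) -> [29, 45]
dequeue()->29, [45]
enqueue(5) -> [45, 5]
dequeue()->45, [5]
enqueue(26) -> [5, 26]

Final queue: [5, 26]


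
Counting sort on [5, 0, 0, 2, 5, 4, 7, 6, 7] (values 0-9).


Input: [5, 0, 0, 2, 5, 4, 7, 6, 7]
Counts: [2, 0, 1, 0, 1, 2, 1, 2, 0, 0]

Sorted: [0, 0, 2, 4, 5, 5, 6, 7, 7]


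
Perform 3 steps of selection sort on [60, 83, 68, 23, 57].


Initial: [60, 83, 68, 23, 57]
Step 1: min=23 at 3
  Swap: [23, 83, 68, 60, 57]
Step 2: min=57 at 4
  Swap: [23, 57, 68, 60, 83]
Step 3: min=60 at 3
  Swap: [23, 57, 60, 68, 83]

After 3 steps: [23, 57, 60, 68, 83]


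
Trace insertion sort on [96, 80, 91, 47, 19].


Initial: [96, 80, 91, 47, 19]
Insert 80: [80, 96, 91, 47, 19]
Insert 91: [80, 91, 96, 47, 19]
Insert 47: [47, 80, 91, 96, 19]
Insert 19: [19, 47, 80, 91, 96]

Sorted: [19, 47, 80, 91, 96]


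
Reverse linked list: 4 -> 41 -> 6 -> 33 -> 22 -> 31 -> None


Step 1: curr=4, set curr.next=prev(None) | reversed so far: 4
Step 2: curr=41, set curr.next=prev(4) | reversed so far: 41 -> 4
Step 3: curr=6, set curr.next=prev(41) | reversed so far: 6 -> 41 -> 4
Step 4: curr=33, set curr.next=prev(6) | reversed so far: 33 -> 6 -> 41 -> 4
Step 5: curr=22, set curr.next=prev(33) | reversed so far: 22 -> 33 -> 6 -> 41 -> 4
Step 6: curr=31, set curr.next=prev(22) | reversed so far: 31 -> 22 -> 33 -> 6 -> 41 -> 4

31 -> 22 -> 33 -> 6 -> 41 -> 4 -> None


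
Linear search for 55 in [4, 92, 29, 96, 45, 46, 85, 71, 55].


i=0: 4!=55
i=1: 92!=55
i=2: 29!=55
i=3: 96!=55
i=4: 45!=55
i=5: 46!=55
i=6: 85!=55
i=7: 71!=55
i=8: 55==55 found!

Found at 8, 9 comps


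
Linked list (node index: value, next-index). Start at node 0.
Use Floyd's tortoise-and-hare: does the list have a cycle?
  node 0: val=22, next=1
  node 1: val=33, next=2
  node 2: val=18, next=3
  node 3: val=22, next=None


Floyd's tortoise (slow, +1) and hare (fast, +2):
  init: slow=0, fast=0
  step 1: slow=1, fast=2
  step 2: fast 2->3->None, no cycle

Cycle: no


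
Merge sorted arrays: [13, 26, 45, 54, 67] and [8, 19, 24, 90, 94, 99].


Take 8 from B
Take 13 from A
Take 19 from B
Take 24 from B
Take 26 from A
Take 45 from A
Take 54 from A
Take 67 from A

Merged: [8, 13, 19, 24, 26, 45, 54, 67, 90, 94, 99]


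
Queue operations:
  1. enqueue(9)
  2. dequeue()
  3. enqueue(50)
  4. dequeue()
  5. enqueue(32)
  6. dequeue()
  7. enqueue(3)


enqueue(9) -> [9]
dequeue()->9, []
enqueue(50) -> [50]
dequeue()->50, []
enqueue(32) -> [32]
dequeue()->32, []
enqueue(3) -> [3]

Final queue: [3]


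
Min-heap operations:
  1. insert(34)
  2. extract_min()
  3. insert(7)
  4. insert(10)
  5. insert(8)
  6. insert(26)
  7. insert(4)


insert(34) -> [34]
extract_min()->34, []
insert(7) -> [7]
insert(10) -> [7, 10]
insert(8) -> [7, 10, 8]
insert(26) -> [7, 10, 8, 26]
insert(4) -> [4, 7, 8, 26, 10]

Final heap: [4, 7, 8, 26, 10]


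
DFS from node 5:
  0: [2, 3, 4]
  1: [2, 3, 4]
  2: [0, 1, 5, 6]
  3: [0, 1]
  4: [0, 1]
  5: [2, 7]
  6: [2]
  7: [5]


Visit 5, push [7, 2]
Visit 2, push [6, 1, 0]
Visit 0, push [4, 3]
Visit 3, push [1]
Visit 1, push [4]
Visit 4, push []
Visit 6, push []
Visit 7, push []

DFS order: [5, 2, 0, 3, 1, 4, 6, 7]


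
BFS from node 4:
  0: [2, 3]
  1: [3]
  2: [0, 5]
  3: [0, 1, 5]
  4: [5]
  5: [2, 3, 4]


Visit 4, enqueue [5]
Visit 5, enqueue [2, 3]
Visit 2, enqueue [0]
Visit 3, enqueue [1]
Visit 0, enqueue []
Visit 1, enqueue []

BFS order: [4, 5, 2, 3, 0, 1]


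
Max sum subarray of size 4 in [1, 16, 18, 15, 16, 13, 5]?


[0:4]: 50
[1:5]: 65
[2:6]: 62
[3:7]: 49

Max: 65 at [1:5]


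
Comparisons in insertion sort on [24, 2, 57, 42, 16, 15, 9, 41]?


Algorithm: insertion sort
Input: [24, 2, 57, 42, 16, 15, 9, 41]
Sorted: [2, 9, 15, 16, 24, 41, 42, 57]

22


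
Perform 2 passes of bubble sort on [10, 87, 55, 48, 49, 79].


Initial: [10, 87, 55, 48, 49, 79]
Pass 1: [10, 55, 48, 49, 79, 87] (4 swaps)
Pass 2: [10, 48, 49, 55, 79, 87] (2 swaps)

After 2 passes: [10, 48, 49, 55, 79, 87]


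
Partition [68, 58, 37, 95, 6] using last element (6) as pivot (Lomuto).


Pivot: 6
Place pivot at 0: [6, 58, 37, 95, 68]

Partitioned: [6, 58, 37, 95, 68]


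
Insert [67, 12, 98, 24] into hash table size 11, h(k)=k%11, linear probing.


Insert 67: h=1 -> slot 1
Insert 12: h=1, 1 probes -> slot 2
Insert 98: h=10 -> slot 10
Insert 24: h=2, 1 probes -> slot 3

Table: [None, 67, 12, 24, None, None, None, None, None, None, 98]


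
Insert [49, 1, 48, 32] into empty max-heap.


Insert 49: [49]
Insert 1: [49, 1]
Insert 48: [49, 1, 48]
Insert 32: [49, 32, 48, 1]

Final heap: [49, 32, 48, 1]


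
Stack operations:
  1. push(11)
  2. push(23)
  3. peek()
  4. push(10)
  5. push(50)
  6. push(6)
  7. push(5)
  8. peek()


push(11) -> [11]
push(23) -> [11, 23]
peek()->23
push(10) -> [11, 23, 10]
push(50) -> [11, 23, 10, 50]
push(6) -> [11, 23, 10, 50, 6]
push(5) -> [11, 23, 10, 50, 6, 5]
peek()->5

Final stack: [11, 23, 10, 50, 6, 5]


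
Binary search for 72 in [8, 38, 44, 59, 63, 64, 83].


Step 1: lo=0, hi=6, mid=3, val=59
Step 2: lo=4, hi=6, mid=5, val=64
Step 3: lo=6, hi=6, mid=6, val=83

Not found


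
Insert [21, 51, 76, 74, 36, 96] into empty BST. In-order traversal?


Insert 21: root
Insert 51: R from 21
Insert 76: R from 21 -> R from 51
Insert 74: R from 21 -> R from 51 -> L from 76
Insert 36: R from 21 -> L from 51
Insert 96: R from 21 -> R from 51 -> R from 76

In-order: [21, 36, 51, 74, 76, 96]


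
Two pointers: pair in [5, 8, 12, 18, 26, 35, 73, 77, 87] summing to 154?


lo=0(5)+hi=8(87)=92
lo=1(8)+hi=8(87)=95
lo=2(12)+hi=8(87)=99
lo=3(18)+hi=8(87)=105
lo=4(26)+hi=8(87)=113
lo=5(35)+hi=8(87)=122
lo=6(73)+hi=8(87)=160
lo=6(73)+hi=7(77)=150

No pair found


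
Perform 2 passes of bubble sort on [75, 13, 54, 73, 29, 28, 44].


Initial: [75, 13, 54, 73, 29, 28, 44]
Pass 1: [13, 54, 73, 29, 28, 44, 75] (6 swaps)
Pass 2: [13, 54, 29, 28, 44, 73, 75] (3 swaps)

After 2 passes: [13, 54, 29, 28, 44, 73, 75]


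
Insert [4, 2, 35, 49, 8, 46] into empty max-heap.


Insert 4: [4]
Insert 2: [4, 2]
Insert 35: [35, 2, 4]
Insert 49: [49, 35, 4, 2]
Insert 8: [49, 35, 4, 2, 8]
Insert 46: [49, 35, 46, 2, 8, 4]

Final heap: [49, 35, 46, 2, 8, 4]


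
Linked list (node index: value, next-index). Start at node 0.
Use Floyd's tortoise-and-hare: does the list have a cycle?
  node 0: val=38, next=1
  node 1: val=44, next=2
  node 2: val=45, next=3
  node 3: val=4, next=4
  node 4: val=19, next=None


Floyd's tortoise (slow, +1) and hare (fast, +2):
  init: slow=0, fast=0
  step 1: slow=1, fast=2
  step 2: slow=2, fast=4
  step 3: fast -> None, no cycle

Cycle: no


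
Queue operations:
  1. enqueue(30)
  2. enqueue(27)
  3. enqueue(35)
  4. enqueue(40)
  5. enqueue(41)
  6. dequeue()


enqueue(30) -> [30]
enqueue(27) -> [30, 27]
enqueue(35) -> [30, 27, 35]
enqueue(40) -> [30, 27, 35, 40]
enqueue(41) -> [30, 27, 35, 40, 41]
dequeue()->30, [27, 35, 40, 41]

Final queue: [27, 35, 40, 41]


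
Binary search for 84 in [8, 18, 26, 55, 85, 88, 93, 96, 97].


Step 1: lo=0, hi=8, mid=4, val=85
Step 2: lo=0, hi=3, mid=1, val=18
Step 3: lo=2, hi=3, mid=2, val=26
Step 4: lo=3, hi=3, mid=3, val=55

Not found


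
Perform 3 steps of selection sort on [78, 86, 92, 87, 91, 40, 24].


Initial: [78, 86, 92, 87, 91, 40, 24]
Step 1: min=24 at 6
  Swap: [24, 86, 92, 87, 91, 40, 78]
Step 2: min=40 at 5
  Swap: [24, 40, 92, 87, 91, 86, 78]
Step 3: min=78 at 6
  Swap: [24, 40, 78, 87, 91, 86, 92]

After 3 steps: [24, 40, 78, 87, 91, 86, 92]


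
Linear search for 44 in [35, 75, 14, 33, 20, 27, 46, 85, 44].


i=0: 35!=44
i=1: 75!=44
i=2: 14!=44
i=3: 33!=44
i=4: 20!=44
i=5: 27!=44
i=6: 46!=44
i=7: 85!=44
i=8: 44==44 found!

Found at 8, 9 comps


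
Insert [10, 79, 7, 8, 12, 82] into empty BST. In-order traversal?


Insert 10: root
Insert 79: R from 10
Insert 7: L from 10
Insert 8: L from 10 -> R from 7
Insert 12: R from 10 -> L from 79
Insert 82: R from 10 -> R from 79

In-order: [7, 8, 10, 12, 79, 82]


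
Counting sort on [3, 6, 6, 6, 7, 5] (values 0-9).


Input: [3, 6, 6, 6, 7, 5]
Counts: [0, 0, 0, 1, 0, 1, 3, 1, 0, 0]

Sorted: [3, 5, 6, 6, 6, 7]


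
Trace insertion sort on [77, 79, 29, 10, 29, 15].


Initial: [77, 79, 29, 10, 29, 15]
Insert 79: [77, 79, 29, 10, 29, 15]
Insert 29: [29, 77, 79, 10, 29, 15]
Insert 10: [10, 29, 77, 79, 29, 15]
Insert 29: [10, 29, 29, 77, 79, 15]
Insert 15: [10, 15, 29, 29, 77, 79]

Sorted: [10, 15, 29, 29, 77, 79]


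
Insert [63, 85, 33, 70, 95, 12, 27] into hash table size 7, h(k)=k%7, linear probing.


Insert 63: h=0 -> slot 0
Insert 85: h=1 -> slot 1
Insert 33: h=5 -> slot 5
Insert 70: h=0, 2 probes -> slot 2
Insert 95: h=4 -> slot 4
Insert 12: h=5, 1 probes -> slot 6
Insert 27: h=6, 4 probes -> slot 3

Table: [63, 85, 70, 27, 95, 33, 12]


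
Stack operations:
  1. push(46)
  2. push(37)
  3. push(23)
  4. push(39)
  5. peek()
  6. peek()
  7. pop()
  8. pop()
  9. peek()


push(46) -> [46]
push(37) -> [46, 37]
push(23) -> [46, 37, 23]
push(39) -> [46, 37, 23, 39]
peek()->39
peek()->39
pop()->39, [46, 37, 23]
pop()->23, [46, 37]
peek()->37

Final stack: [46, 37]


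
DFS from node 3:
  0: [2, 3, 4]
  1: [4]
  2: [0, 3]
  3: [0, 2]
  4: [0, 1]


Visit 3, push [2, 0]
Visit 0, push [4, 2]
Visit 2, push []
Visit 4, push [1]
Visit 1, push []

DFS order: [3, 0, 2, 4, 1]


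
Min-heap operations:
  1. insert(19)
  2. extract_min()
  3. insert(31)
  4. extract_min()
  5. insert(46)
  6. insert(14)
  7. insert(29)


insert(19) -> [19]
extract_min()->19, []
insert(31) -> [31]
extract_min()->31, []
insert(46) -> [46]
insert(14) -> [14, 46]
insert(29) -> [14, 46, 29]

Final heap: [14, 46, 29]


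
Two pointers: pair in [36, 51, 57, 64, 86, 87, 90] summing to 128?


lo=0(36)+hi=6(90)=126
lo=1(51)+hi=6(90)=141
lo=1(51)+hi=5(87)=138
lo=1(51)+hi=4(86)=137
lo=1(51)+hi=3(64)=115
lo=2(57)+hi=3(64)=121

No pair found


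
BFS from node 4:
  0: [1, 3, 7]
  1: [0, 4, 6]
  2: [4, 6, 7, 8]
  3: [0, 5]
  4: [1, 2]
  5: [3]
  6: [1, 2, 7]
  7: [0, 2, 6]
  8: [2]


Visit 4, enqueue [1, 2]
Visit 1, enqueue [0, 6]
Visit 2, enqueue [7, 8]
Visit 0, enqueue [3]
Visit 6, enqueue []
Visit 7, enqueue []
Visit 8, enqueue []
Visit 3, enqueue [5]
Visit 5, enqueue []

BFS order: [4, 1, 2, 0, 6, 7, 8, 3, 5]


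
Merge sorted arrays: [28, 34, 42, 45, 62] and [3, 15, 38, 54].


Take 3 from B
Take 15 from B
Take 28 from A
Take 34 from A
Take 38 from B
Take 42 from A
Take 45 from A
Take 54 from B

Merged: [3, 15, 28, 34, 38, 42, 45, 54, 62]


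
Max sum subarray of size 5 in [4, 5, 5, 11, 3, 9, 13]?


[0:5]: 28
[1:6]: 33
[2:7]: 41

Max: 41 at [2:7]


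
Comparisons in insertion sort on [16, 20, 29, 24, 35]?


Algorithm: insertion sort
Input: [16, 20, 29, 24, 35]
Sorted: [16, 20, 24, 29, 35]

5


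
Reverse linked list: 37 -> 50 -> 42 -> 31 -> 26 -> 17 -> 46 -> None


Step 1: curr=37, set curr.next=prev(None) | reversed so far: 37
Step 2: curr=50, set curr.next=prev(37) | reversed so far: 50 -> 37
Step 3: curr=42, set curr.next=prev(50) | reversed so far: 42 -> 50 -> 37
Step 4: curr=31, set curr.next=prev(42) | reversed so far: 31 -> 42 -> 50 -> 37
Step 5: curr=26, set curr.next=prev(31) | reversed so far: 26 -> 31 -> 42 -> 50 -> 37
Step 6: curr=17, set curr.next=prev(26) | reversed so far: 17 -> 26 -> 31 -> 42 -> 50 -> 37
Step 7: curr=46, set curr.next=prev(17) | reversed so far: 46 -> 17 -> 26 -> 31 -> 42 -> 50 -> 37

46 -> 17 -> 26 -> 31 -> 42 -> 50 -> 37 -> None


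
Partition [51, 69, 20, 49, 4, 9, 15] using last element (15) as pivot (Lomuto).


Pivot: 15
  4 <= 15: swap -> [4, 69, 20, 49, 51, 9, 15]
  9 <= 15: swap -> [4, 9, 20, 49, 51, 69, 15]
Place pivot at 2: [4, 9, 15, 49, 51, 69, 20]

Partitioned: [4, 9, 15, 49, 51, 69, 20]


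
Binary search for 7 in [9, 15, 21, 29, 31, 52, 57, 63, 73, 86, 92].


Step 1: lo=0, hi=10, mid=5, val=52
Step 2: lo=0, hi=4, mid=2, val=21
Step 3: lo=0, hi=1, mid=0, val=9

Not found


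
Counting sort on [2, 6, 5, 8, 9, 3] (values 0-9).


Input: [2, 6, 5, 8, 9, 3]
Counts: [0, 0, 1, 1, 0, 1, 1, 0, 1, 1]

Sorted: [2, 3, 5, 6, 8, 9]


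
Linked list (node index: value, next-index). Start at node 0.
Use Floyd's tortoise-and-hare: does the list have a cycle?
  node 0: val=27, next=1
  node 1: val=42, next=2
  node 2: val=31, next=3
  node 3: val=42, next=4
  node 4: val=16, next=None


Floyd's tortoise (slow, +1) and hare (fast, +2):
  init: slow=0, fast=0
  step 1: slow=1, fast=2
  step 2: slow=2, fast=4
  step 3: fast -> None, no cycle

Cycle: no


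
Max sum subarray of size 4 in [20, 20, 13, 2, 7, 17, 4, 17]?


[0:4]: 55
[1:5]: 42
[2:6]: 39
[3:7]: 30
[4:8]: 45

Max: 55 at [0:4]


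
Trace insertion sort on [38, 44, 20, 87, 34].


Initial: [38, 44, 20, 87, 34]
Insert 44: [38, 44, 20, 87, 34]
Insert 20: [20, 38, 44, 87, 34]
Insert 87: [20, 38, 44, 87, 34]
Insert 34: [20, 34, 38, 44, 87]

Sorted: [20, 34, 38, 44, 87]


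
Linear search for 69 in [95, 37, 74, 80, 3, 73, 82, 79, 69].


i=0: 95!=69
i=1: 37!=69
i=2: 74!=69
i=3: 80!=69
i=4: 3!=69
i=5: 73!=69
i=6: 82!=69
i=7: 79!=69
i=8: 69==69 found!

Found at 8, 9 comps


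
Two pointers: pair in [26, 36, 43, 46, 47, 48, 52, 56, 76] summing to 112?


lo=0(26)+hi=8(76)=102
lo=1(36)+hi=8(76)=112

Yes: 36+76=112


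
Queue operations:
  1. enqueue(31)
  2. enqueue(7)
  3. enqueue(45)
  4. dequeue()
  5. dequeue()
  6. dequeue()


enqueue(31) -> [31]
enqueue(7) -> [31, 7]
enqueue(45) -> [31, 7, 45]
dequeue()->31, [7, 45]
dequeue()->7, [45]
dequeue()->45, []

Final queue: []


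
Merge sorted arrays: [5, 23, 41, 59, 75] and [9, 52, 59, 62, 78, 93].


Take 5 from A
Take 9 from B
Take 23 from A
Take 41 from A
Take 52 from B
Take 59 from A
Take 59 from B
Take 62 from B
Take 75 from A

Merged: [5, 9, 23, 41, 52, 59, 59, 62, 75, 78, 93]


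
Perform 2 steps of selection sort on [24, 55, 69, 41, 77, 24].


Initial: [24, 55, 69, 41, 77, 24]
Step 1: min=24 at 0
  Swap: [24, 55, 69, 41, 77, 24]
Step 2: min=24 at 5
  Swap: [24, 24, 69, 41, 77, 55]

After 2 steps: [24, 24, 69, 41, 77, 55]


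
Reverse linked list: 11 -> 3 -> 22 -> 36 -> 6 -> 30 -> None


Step 1: curr=11, set curr.next=prev(None) | reversed so far: 11
Step 2: curr=3, set curr.next=prev(11) | reversed so far: 3 -> 11
Step 3: curr=22, set curr.next=prev(3) | reversed so far: 22 -> 3 -> 11
Step 4: curr=36, set curr.next=prev(22) | reversed so far: 36 -> 22 -> 3 -> 11
Step 5: curr=6, set curr.next=prev(36) | reversed so far: 6 -> 36 -> 22 -> 3 -> 11
Step 6: curr=30, set curr.next=prev(6) | reversed so far: 30 -> 6 -> 36 -> 22 -> 3 -> 11

30 -> 6 -> 36 -> 22 -> 3 -> 11 -> None


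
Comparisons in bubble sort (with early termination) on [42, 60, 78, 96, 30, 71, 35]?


Algorithm: bubble sort (with early termination)
Input: [42, 60, 78, 96, 30, 71, 35]
Sorted: [30, 35, 42, 60, 71, 78, 96]

21


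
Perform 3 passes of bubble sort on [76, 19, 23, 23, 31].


Initial: [76, 19, 23, 23, 31]
Pass 1: [19, 23, 23, 31, 76] (4 swaps)
Pass 2: [19, 23, 23, 31, 76] (0 swaps)
Pass 3: [19, 23, 23, 31, 76] (0 swaps)

After 3 passes: [19, 23, 23, 31, 76]


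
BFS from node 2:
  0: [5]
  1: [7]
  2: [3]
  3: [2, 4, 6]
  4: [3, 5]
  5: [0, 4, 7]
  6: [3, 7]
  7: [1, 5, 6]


Visit 2, enqueue [3]
Visit 3, enqueue [4, 6]
Visit 4, enqueue [5]
Visit 6, enqueue [7]
Visit 5, enqueue [0]
Visit 7, enqueue [1]
Visit 0, enqueue []
Visit 1, enqueue []

BFS order: [2, 3, 4, 6, 5, 7, 0, 1]


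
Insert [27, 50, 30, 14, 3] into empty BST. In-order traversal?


Insert 27: root
Insert 50: R from 27
Insert 30: R from 27 -> L from 50
Insert 14: L from 27
Insert 3: L from 27 -> L from 14

In-order: [3, 14, 27, 30, 50]


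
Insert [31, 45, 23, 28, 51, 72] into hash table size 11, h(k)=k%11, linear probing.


Insert 31: h=9 -> slot 9
Insert 45: h=1 -> slot 1
Insert 23: h=1, 1 probes -> slot 2
Insert 28: h=6 -> slot 6
Insert 51: h=7 -> slot 7
Insert 72: h=6, 2 probes -> slot 8

Table: [None, 45, 23, None, None, None, 28, 51, 72, 31, None]


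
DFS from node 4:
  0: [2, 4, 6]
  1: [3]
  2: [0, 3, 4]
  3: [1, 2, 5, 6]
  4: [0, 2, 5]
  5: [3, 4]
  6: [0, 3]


Visit 4, push [5, 2, 0]
Visit 0, push [6, 2]
Visit 2, push [3]
Visit 3, push [6, 5, 1]
Visit 1, push []
Visit 5, push []
Visit 6, push []

DFS order: [4, 0, 2, 3, 1, 5, 6]


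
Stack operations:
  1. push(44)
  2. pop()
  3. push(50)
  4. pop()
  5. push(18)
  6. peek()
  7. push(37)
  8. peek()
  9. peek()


push(44) -> [44]
pop()->44, []
push(50) -> [50]
pop()->50, []
push(18) -> [18]
peek()->18
push(37) -> [18, 37]
peek()->37
peek()->37

Final stack: [18, 37]


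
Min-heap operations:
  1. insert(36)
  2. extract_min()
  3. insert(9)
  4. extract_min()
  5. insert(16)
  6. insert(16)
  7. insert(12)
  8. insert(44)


insert(36) -> [36]
extract_min()->36, []
insert(9) -> [9]
extract_min()->9, []
insert(16) -> [16]
insert(16) -> [16, 16]
insert(12) -> [12, 16, 16]
insert(44) -> [12, 16, 16, 44]

Final heap: [12, 16, 16, 44]
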